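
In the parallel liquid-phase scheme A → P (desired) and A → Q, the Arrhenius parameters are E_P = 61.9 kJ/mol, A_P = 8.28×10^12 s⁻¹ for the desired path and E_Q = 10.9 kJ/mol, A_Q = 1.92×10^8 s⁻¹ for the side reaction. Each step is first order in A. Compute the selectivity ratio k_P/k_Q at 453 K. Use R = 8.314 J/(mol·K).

0.0567

With equal orders, S_{P/Q} = k_P/k_Q = (A_P/A_Q)·exp[(E_Q−E_P)/(RT)].
(E_Q−E_P)/(RT) = (10.9−61.9)×10³/(8.314×453) = -51000/3766 = -13.54.
k_P/k_Q = (8.28×10^12/1.92×10^8)·exp(-13.54) = 43125 × 1.315×10^-6 = 0.0567.
Since E_P > E_Q, raising the temperature improves selectivity toward P.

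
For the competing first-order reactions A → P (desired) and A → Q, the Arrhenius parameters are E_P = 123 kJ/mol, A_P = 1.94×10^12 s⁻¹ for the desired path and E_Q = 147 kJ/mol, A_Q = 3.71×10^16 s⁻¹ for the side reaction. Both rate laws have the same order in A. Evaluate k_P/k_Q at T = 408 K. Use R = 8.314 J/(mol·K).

With equal orders, S_{P/Q} = k_P/k_Q = (A_P/A_Q)·exp[(E_Q−E_P)/(RT)].
(E_Q−E_P)/(RT) = (147−123)×10³/(8.314×408) = 24000/3392 = 7.075.
k_P/k_Q = (1.94×10^12/3.71×10^16)·exp(7.075) = 5.229×10^-5 × 1182 = 0.0618.
Since E_P < E_Q, lowering the temperature improves selectivity toward P.

0.0618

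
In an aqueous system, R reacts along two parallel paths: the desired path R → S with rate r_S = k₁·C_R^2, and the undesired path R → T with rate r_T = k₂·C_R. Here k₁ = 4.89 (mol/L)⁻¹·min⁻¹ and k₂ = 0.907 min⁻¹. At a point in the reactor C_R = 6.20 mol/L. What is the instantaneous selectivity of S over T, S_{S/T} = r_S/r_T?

S_{S/T} = r_S/r_T = (k₁·C_R^2)/(k₂·C_R) = (k₁/k₂)·C_R.
= (4.89×6.200^2) / (0.907×6.200) = 188.0/5.623 = 33.4.
Since the desired path is higher order in R, keeping C_R high (PFR or concentrated feed) favours S.

33.4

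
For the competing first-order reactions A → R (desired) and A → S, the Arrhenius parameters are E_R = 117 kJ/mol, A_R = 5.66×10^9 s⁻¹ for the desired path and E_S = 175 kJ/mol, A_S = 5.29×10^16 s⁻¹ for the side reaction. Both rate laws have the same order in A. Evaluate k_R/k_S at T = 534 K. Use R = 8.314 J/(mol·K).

0.0505

With equal orders, S_{R/S} = k_R/k_S = (A_R/A_S)·exp[(E_S−E_R)/(RT)].
(E_S−E_R)/(RT) = (175−117)×10³/(8.314×534) = 58000/4440 = 13.06.
k_R/k_S = (5.66×10^9/5.29×10^16)·exp(13.06) = 1.070×10^-7 × 4.717×10^5 = 0.0505.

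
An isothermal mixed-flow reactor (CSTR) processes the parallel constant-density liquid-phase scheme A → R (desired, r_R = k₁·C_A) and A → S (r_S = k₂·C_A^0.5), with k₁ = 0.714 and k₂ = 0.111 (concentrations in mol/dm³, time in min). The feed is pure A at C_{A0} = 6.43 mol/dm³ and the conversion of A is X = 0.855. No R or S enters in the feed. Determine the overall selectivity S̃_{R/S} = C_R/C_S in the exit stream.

Exit C_A = C_{A0}(1−X) = 6.43×0.145 = 0.9324 mol/dm³.
In a CSTR the entire volume is at exit conditions, so r_R = 0.714×0.9324 = 0.6657 and r_S = 0.111×0.9324^0.5 = 0.1072.
Overall selectivity = C_R/C_S = r_Rτ/(r_Sτ) = r_R/r_S = 6.21.

6.21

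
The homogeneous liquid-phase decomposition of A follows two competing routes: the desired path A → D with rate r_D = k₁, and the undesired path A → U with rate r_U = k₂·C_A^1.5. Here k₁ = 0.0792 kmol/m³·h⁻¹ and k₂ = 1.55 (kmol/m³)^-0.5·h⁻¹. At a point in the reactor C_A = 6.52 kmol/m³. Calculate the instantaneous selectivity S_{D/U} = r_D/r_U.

S_{D/U} = r_D/r_U = (k₁)/(k₂·C_A^1.5) = (k₁/k₂)·C_A^-1.5.
= (0.0792) / (1.55×6.520^1.5) = 0.07920/25.80 = 0.00307.
The undesired path is higher order in A, so low C_A (CSTR or dilute feed) favours D.

0.00307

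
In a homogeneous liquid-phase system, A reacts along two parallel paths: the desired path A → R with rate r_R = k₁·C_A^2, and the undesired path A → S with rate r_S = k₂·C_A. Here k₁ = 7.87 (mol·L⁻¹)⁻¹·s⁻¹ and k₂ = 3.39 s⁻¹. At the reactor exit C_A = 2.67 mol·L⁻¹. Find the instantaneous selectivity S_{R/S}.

S_{R/S} = r_R/r_S = (k₁·C_A^2)/(k₂·C_A) = (k₁/k₂)·C_A.
= (7.87×2.670^2) / (3.39×2.670) = 56.10/9.051 = 6.20.
Since the desired path is higher order in A, keeping C_A high (PFR or concentrated feed) favours R.

6.20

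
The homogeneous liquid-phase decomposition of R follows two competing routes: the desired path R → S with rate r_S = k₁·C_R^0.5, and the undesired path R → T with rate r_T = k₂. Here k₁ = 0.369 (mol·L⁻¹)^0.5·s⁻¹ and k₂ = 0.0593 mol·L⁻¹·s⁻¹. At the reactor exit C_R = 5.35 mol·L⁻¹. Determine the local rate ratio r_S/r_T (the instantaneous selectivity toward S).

S_{S/T} = r_S/r_T = (k₁·C_R^0.5)/(k₂) = (k₁/k₂)·C_R^0.5.
= (0.369×5.350^0.5) / (0.0593) = 0.8535/0.05930 = 14.4.

14.4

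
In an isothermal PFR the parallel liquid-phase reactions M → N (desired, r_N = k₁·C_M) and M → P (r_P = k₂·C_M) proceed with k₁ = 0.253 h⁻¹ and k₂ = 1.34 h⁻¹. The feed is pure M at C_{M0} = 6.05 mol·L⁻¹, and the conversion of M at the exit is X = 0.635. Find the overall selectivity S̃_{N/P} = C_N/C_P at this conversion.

C_M = C_{M0}(1−X) = 2.208 mol·L⁻¹.
Both paths are first order in M, so the instantaneous fraction to N is constant: dC_N/d(−C_M) = k₁/(k₁+k₂) = 0.1588.
C_N = 0.1588·(C_{M0}−C_M) = 0.1588×3.842 = 0.610 mol·L⁻¹.
C_P = (C_{M0}−C_M)−C_N = 3.232 mol·L⁻¹; S̃_{N/P} = 0.6101/3.232 = 0.189.

0.189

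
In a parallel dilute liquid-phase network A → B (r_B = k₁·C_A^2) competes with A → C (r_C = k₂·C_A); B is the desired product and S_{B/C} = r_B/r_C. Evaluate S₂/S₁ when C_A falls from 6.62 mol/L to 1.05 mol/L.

S_{B/C} = (k₁/k₂)·C_A, so S₂/S₁ = (C_{A,2}/C_{A,1}).
= 1.05/6.62 = 0.159.
Selectivity toward B falls as C_A falls — high-concentration operation is favoured.

0.159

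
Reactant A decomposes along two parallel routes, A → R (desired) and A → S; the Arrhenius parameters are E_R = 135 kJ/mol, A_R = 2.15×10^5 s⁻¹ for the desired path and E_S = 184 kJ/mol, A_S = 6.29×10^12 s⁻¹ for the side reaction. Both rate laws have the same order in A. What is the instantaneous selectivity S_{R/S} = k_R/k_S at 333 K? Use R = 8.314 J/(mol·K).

1.66

Since both paths have the same order in A, the concentration cancels and S_{R/S} = k_R/k_S = (A_R/A_S)·exp[(E_S−E_R)/(RT)].
(E_S−E_R)/(RT) = (184−135)×10³/(8.314×333) = 49000/2769 = 17.70.
k_R/k_S = (2.15×10^5/6.29×10^12)·exp(17.70) = 3.418×10^-8 × 4.858×10^7 = 1.66.
Since E_R < E_S, lowering the temperature improves selectivity toward R.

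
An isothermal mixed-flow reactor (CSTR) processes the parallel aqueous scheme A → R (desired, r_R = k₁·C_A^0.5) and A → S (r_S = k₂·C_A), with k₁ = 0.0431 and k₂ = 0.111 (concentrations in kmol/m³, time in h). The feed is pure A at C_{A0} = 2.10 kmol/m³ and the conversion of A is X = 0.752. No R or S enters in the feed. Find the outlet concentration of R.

0.552 kmol/m³

Exit C_A = C_{A0}(1−X) = 2.10×0.248 = 0.5208 kmol/m³.
In a CSTR the entire volume is at exit conditions, so r_R = 0.0431×0.5208^0.5 = 0.03110 and r_S = 0.111×0.5208 = 0.05781.
Fraction of consumed A going to R: r_R/(r_R+r_S) = 0.3498.
C_R = 0.3498·C_{A0}·X = 0.3498×2.10×0.752 = 0.552 kmol/m³.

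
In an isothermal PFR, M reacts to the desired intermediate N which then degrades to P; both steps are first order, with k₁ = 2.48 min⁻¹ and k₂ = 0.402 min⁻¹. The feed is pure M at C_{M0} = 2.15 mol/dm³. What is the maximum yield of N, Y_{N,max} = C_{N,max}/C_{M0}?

0.703

Evaluating C_N at τ_opt = ln(k₂/k₁)/(k₂−k₁) gives C_{N,max}/C_{M0} = (k₁/k₂)^[k₂/(k₂−k₁)].
= (2.48/0.402)^(0.402/(0.402−2.48)) = (6.169)^(-0.1935) = 0.7033.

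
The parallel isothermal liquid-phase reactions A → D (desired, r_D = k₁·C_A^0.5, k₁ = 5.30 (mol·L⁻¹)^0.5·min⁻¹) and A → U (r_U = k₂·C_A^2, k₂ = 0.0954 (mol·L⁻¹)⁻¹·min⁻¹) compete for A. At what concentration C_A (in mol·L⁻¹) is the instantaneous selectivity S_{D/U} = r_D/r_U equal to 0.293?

33.0 mol·L⁻¹

S_{D/U} = (k₁/k₂)·C_A^-1.5 ⇒ C_A = (S·k₂/k₁)^(1/(-1.5)).
= (0.293×0.0954/5.30)^(-0.6667) = (0.005274)^(-0.6667) = 33.0 mol·L⁻¹.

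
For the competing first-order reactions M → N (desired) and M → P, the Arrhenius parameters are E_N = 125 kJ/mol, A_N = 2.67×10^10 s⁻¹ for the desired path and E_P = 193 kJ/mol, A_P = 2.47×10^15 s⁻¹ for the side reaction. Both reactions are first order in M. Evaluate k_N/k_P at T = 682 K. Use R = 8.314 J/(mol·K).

k_N/k_P = (A_N/A_P)·exp[−(E_N−E_P)/(RT)] = (A_N/A_P)·exp[(E_P−E_N)/(RT)].
(E_P−E_N)/(RT) = (193−125)×10³/(8.314×682) = 68000/5670 = 11.99.
k_N/k_P = (2.67×10^10/2.47×10^15)·exp(11.99) = 1.081×10^-5 × 1.616×10^5 = 1.75.

1.75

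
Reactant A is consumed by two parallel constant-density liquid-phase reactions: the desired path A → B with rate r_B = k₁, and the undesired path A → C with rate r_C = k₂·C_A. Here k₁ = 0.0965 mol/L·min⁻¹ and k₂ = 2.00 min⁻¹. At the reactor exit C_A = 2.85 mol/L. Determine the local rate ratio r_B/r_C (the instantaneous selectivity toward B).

S_{B/C} = r_B/r_C = (k₁)/(k₂·C_A) = (k₁/k₂)·C_A⁻¹.
= (0.0965) / (2.00×2.850) = 0.09650/5.700 = 0.0169.
The undesired path is higher order in A, so low C_A (CSTR or dilute feed) favours B.

0.0169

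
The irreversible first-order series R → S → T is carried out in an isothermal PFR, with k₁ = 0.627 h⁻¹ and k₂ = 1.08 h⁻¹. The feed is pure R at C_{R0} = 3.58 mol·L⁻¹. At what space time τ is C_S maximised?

The intermediate peaks when r₁ = r₂, i.e. k₁e^(−k₁τ) = k₂e^(−k₂τ), giving τ_opt = ln(k₂/k₁)/(k₂−k₁).
= ln(1.08/0.627)/(1.08−0.627) = ln(1.722)/0.4530 = 0.5438/0.4530 = 1.20 h.

1.20 h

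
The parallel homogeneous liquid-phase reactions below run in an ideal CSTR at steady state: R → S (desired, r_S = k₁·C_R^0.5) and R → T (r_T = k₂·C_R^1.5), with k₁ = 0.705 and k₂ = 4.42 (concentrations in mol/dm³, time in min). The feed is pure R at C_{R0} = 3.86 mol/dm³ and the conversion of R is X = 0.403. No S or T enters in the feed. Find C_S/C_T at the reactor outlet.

0.0692

Exit C_R = C_{R0}(1−X) = 3.86×0.597 = 2.304 mol/dm³.
A CSTR operates uniformly at the exit composition, giving r_S = 1.070 and r_T = 15.46 (each k·C_R^n at C_R = 2.304).
Overall selectivity = C_S/C_T = r_Sτ/(r_Tτ) = r_S/r_T = 0.0692.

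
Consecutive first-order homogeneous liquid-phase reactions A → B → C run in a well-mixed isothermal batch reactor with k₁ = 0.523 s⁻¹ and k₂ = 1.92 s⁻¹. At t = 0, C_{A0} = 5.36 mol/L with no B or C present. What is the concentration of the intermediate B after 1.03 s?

For first-order series with pure A initially, C_B(t) = k₁C_{A0}/(k₂−k₁)·(e^(−k₁t) − e^(−k₂t)).
e^(−k₁t) = e^(−0.523×1.03) = e^(−0.5387) = 0.5835; e^(−k₂t) = e^(−1.978) = 0.1384.
C_B = 0.523×5.36/(1.92−0.523) × (0.5835−0.1384) = 2.007×0.4451 = 0.8932 mol/L.

0.893 mol/L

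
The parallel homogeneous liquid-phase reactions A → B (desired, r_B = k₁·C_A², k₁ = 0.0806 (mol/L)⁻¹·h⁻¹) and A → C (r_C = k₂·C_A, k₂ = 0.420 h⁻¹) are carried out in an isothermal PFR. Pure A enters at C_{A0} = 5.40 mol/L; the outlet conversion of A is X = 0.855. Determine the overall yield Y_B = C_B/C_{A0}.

0.304

C_A = C_{A0}(1−X) = 0.7830 mol/L.
Along a PFR/batch, dC_C/dC_A = −r_C/(r_B+r_C) = −k₂/(k₂+k₁·C_A).
Integrating from C_{A0} to C_A: C_C = (0.420/0.0806)·ln[(0.420+0.0806·5.40)/(0.420+0.0806·0.783)] = 5.211·ln(0.8552/0.4831) = 2.976 mol/L.
Then C_B = (C_{A0}−C_A) − C_C = 4.617 − 2.976 = 1.641 mol/L.
Y_B = C_B/C_{A0} = 1.641/5.40 = 0.304.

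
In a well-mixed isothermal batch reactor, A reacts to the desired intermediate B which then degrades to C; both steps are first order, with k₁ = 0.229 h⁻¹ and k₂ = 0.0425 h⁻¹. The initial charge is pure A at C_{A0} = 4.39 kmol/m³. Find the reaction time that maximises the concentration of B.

9.03 h

Setting dC_B/dt = 0 gives t_opt = ln(k₂/k₁)/(k₂−k₁).
= ln(0.0425/0.229)/(0.0425−0.229) = ln(0.1856)/-0.1865 = -1.684/-0.1865 = 9.03 h.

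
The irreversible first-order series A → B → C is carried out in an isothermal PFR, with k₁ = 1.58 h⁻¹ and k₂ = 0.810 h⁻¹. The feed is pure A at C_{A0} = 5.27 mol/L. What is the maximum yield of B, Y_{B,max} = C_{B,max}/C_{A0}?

At the optimum, C_{B,max}/C_{A0} = (k₁/k₂)^[k₂/(k₂−k₁)].
= (1.58/0.810)^(0.810/(0.810−1.58)) = (1.951)^(-1.052) = 0.4952.

0.495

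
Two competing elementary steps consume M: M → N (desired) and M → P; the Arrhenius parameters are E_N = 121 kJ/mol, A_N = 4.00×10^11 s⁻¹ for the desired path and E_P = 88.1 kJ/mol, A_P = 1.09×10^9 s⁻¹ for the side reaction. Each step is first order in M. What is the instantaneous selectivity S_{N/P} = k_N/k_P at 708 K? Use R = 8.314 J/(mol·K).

Since both paths have the same order in M, the concentration cancels and S_{N/P} = k_N/k_P = (A_N/A_P)·exp[(E_P−E_N)/(RT)].
(E_P−E_N)/(RT) = (88.1−121)×10³/(8.314×708) = -32900/5886 = -5.589.
k_N/k_P = (4.00×10^11/1.09×10^9)·exp(-5.589) = 367.0 × 0.003738 = 1.37.

1.37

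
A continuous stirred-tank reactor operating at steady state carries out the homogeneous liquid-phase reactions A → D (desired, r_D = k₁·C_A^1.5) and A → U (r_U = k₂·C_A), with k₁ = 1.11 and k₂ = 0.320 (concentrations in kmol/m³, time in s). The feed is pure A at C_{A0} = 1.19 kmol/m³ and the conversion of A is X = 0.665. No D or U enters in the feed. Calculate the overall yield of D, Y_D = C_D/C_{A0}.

0.457

Exit C_A = C_{A0}(1−X) = 1.19×0.335 = 0.3986 kmol/m³.
A CSTR operates uniformly at the exit composition, giving r_D = 0.2794 and r_U = 0.1276 (each k·C_A^n at C_A = 0.3986).
Fraction of consumed A going to D: r_D/(r_D+r_U) = 0.6865.
C_D = 0.6865·C_{A0}·X = 0.6865×1.19×0.665 = 0.543 kmol/m³; Y_D = C_D/C_{A0} = 0.457.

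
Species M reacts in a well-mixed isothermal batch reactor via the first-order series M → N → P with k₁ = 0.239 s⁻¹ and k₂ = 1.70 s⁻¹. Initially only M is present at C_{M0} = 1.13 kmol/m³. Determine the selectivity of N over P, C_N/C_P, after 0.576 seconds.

1.71

The intermediate concentration in a first-order A→B→C sequence is C_N = k₁C_{M0}(e^(−k₁t) − e^(−k₂t))/(k₂−k₁).
e^(−k₁t) = e^(−0.239×0.576) = e^(−0.1377) = 0.8714; e^(−k₂t) = e^(−0.9792) = 0.3756.
C_N = 0.239×1.13/(1.70−0.239) × (0.8714−0.3756) = 0.1849×0.4958 = 0.09165 kmol/m³.
C_M = C_{M0}e^(−k₁t) = 0.9847 kmol/m³, so C_P = C_{M0}−C_M−C_N = 0.05368 kmol/m³; C_N/C_P = 1.71.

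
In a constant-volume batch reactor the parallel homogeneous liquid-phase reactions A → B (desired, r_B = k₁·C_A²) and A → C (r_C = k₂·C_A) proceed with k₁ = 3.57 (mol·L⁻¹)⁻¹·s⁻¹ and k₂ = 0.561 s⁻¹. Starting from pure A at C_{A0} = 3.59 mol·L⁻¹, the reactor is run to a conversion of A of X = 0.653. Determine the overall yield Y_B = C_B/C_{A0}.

0.610

C_A = C_{A0}(1−X) = 1.246 mol·L⁻¹.
Along a PFR/batch, dC_C/dC_A = −r_C/(r_B+r_C) = −k₂/(k₂+k₁·C_A).
Integrating from C_{A0} to C_A: C_C = (0.561/3.57)·ln[(0.561+3.57·3.59)/(0.561+3.57·1.25)] = 0.1571·ln(13.38/5.008) = 0.1544 mol·L⁻¹.
Then C_B = (C_{A0}−C_A) − C_C = 2.344 − 0.1544 = 2.190 mol·L⁻¹.
Y_B = C_B/C_{A0} = 2.190/3.59 = 0.610.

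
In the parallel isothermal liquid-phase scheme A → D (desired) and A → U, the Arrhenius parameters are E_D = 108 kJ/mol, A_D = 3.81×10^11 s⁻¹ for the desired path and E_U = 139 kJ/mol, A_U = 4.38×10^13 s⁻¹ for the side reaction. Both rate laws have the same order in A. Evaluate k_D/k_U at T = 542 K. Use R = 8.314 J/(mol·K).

k_D/k_U = (A_D/A_U)·exp[−(E_D−E_U)/(RT)] = (A_D/A_U)·exp[(E_U−E_D)/(RT)].
(E_U−E_D)/(RT) = (139−108)×10³/(8.314×542) = 31000/4506 = 6.879.
k_D/k_U = (3.81×10^11/4.38×10^13)·exp(6.879) = 0.008699 × 972.1 = 8.46.

8.46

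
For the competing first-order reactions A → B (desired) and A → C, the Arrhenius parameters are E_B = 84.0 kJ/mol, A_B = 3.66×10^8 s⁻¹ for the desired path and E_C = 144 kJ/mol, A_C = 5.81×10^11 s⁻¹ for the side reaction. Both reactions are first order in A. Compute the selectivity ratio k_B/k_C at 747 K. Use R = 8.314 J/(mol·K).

k_B/k_C = (A_B/A_C)·exp[−(E_B−E_C)/(RT)] = (A_B/A_C)·exp[(E_C−E_B)/(RT)].
(E_C−E_B)/(RT) = (144−84.0)×10³/(8.314×747) = 60000/6211 = 9.661.
k_B/k_C = (3.66×10^8/5.81×10^11)·exp(9.661) = 6.299×10^-4 × 15693 = 9.89.

9.89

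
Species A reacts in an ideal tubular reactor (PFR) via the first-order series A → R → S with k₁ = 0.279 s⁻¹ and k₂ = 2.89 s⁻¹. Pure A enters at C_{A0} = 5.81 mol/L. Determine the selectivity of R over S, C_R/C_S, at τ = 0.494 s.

Solving the coupled first-order balances gives C_R(τ) = [k₁/(k₂−k₁)]·C_{A0}·(e^(−k₁τ) − e^(−k₂τ)).
e^(−k₁τ) = e^(−0.279×0.494) = e^(−0.1378) = 0.8713; e^(−k₂τ) = e^(−1.428) = 0.2399.
C_R = 0.279×5.81/(2.89−0.279) × (0.8713−0.2399) = 0.6208×0.6314 = 0.3920 mol/L.
C_A = C_{A0}e^(−k₁τ) = 5.062 mol/L, so C_S = C_{A0}−C_A−C_R = 0.3561 mol/L; C_R/C_S = 1.10.

1.10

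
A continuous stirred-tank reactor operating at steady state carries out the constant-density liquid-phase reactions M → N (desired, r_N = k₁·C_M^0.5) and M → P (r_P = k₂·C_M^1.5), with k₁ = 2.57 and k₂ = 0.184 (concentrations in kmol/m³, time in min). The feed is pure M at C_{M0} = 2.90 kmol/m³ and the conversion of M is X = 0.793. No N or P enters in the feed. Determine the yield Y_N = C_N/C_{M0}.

Exit C_M = C_{M0}(1−X) = 2.90×0.207 = 0.6003 kmol/m³.
Rates in a CSTR are evaluated at the outlet concentration: r_N = 2.57×0.6003^0.5 = 1.991, r_P = 0.184×0.6003^1.5 = 0.08558.
Fraction of consumed M going to N: r_N/(r_N+r_P) = 0.9588.
C_N = 0.9588·C_{M0}·X = 0.9588×2.90×0.793 = 2.20 kmol/m³; Y_N = C_N/C_{M0} = 0.760.

0.760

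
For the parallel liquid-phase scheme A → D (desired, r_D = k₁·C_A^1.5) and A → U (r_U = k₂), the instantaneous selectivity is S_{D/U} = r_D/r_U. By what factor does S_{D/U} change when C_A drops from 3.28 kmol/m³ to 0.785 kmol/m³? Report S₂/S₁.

S_{D/U} = (k₁/k₂)·C_A^1.5, so S₂/S₁ = (C_{A,2}/C_{A,1})^1.5.
= (0.785/3.28)^1.5 = (0.2393)^1.5 = 0.117.
Selectivity toward D falls as C_A falls — high-concentration operation is favoured.

0.117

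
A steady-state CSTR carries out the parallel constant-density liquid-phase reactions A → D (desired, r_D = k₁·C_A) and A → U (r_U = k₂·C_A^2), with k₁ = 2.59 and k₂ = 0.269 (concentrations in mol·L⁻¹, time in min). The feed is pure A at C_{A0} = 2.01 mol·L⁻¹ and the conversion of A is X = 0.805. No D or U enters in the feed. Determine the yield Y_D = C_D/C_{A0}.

0.774

Exit C_A = C_{A0}(1−X) = 2.01×0.195 = 0.3919 mol·L⁻¹.
Rates in a CSTR are evaluated at the outlet concentration: r_D = 2.59×0.3919 = 1.015, r_U = 0.269×0.3919^2 = 0.04133.
Fraction of consumed A going to D: r_D/(r_D+r_U) = 0.9609.
C_D = 0.9609·C_{A0}·X = 0.9609×2.01×0.805 = 1.55 mol·L⁻¹; Y_D = C_D/C_{A0} = 0.774.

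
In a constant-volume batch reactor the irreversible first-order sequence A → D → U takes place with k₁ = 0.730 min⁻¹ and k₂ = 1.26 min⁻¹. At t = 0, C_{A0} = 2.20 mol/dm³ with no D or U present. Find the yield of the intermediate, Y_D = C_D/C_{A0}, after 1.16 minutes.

Solving the coupled first-order balances gives C_D(t) = [k₁/(k₂−k₁)]·C_{A0}·(e^(−k₁t) − e^(−k₂t)).
e^(−k₁t) = e^(−0.730×1.16) = e^(−0.8468) = 0.4288; e^(−k₂t) = e^(−1.462) = 0.2319.
C_D = 0.730×2.20/(1.26−0.730) × (0.4288−0.2319) = 3.030×0.1969 = 0.5967 mol/dm³.
Y_D = C_D/C_{A0} = 0.5967/2.20 = 0.271.

0.271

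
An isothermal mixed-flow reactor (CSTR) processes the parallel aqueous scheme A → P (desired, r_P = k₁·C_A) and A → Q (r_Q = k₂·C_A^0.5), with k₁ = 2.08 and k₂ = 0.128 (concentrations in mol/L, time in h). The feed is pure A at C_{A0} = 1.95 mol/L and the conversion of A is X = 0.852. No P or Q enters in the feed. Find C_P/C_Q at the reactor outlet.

8.73

Exit C_A = C_{A0}(1−X) = 1.95×0.148 = 0.2886 mol/L.
A CSTR operates uniformly at the exit composition, giving r_P = 0.6003 and r_Q = 0.06876 (each k·C_A^n at C_A = 0.2886).
Overall selectivity = C_P/C_Q = r_Pτ/(r_Qτ) = r_P/r_Q = 8.73.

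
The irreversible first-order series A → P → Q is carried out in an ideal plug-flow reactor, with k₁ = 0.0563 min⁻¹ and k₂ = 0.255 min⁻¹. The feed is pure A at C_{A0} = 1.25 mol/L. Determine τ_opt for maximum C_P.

7.60 min

For first-order series the maximum of C_P occurs at τ_opt = ln(k₂/k₁)/(k₂−k₁).
= ln(0.255/0.0563)/(0.255−0.0563) = ln(4.529)/0.1987 = 1.511/0.1987 = 7.60 min.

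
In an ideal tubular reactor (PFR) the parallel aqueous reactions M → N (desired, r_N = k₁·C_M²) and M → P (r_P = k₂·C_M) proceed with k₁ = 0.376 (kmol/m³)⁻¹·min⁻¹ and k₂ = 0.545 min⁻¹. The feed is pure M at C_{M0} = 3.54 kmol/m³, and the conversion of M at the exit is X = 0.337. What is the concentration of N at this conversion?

C_M = C_{M0}(1−X) = 2.347 kmol/m³.
Along a PFR/batch, dC_P/dC_M = −r_P/(r_N+r_P) = −k₂/(k₂+k₁·C_M).
Integrating from C_{M0} to C_M: C_P = (0.545/0.376)·ln[(0.545+0.376·3.54)/(0.545+0.376·2.35)] = 1.449·ln(1.876/1.427) = 0.3961 kmol/m³.
Then C_N = (C_{M0}−C_M) − C_P = 1.193 − 0.3961 = 0.7969 kmol/m³.

0.797 kmol/m³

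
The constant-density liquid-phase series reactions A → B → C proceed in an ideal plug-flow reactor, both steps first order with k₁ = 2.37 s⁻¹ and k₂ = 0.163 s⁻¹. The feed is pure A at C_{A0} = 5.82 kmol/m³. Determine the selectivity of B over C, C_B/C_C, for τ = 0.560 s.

17.6

The intermediate concentration in a first-order A→B→C sequence is C_B = k₁C_{A0}(e^(−k₁τ) − e^(−k₂τ))/(k₂−k₁).
e^(−k₁τ) = e^(−2.37×0.560) = e^(−1.327) = 0.2652; e^(−k₂τ) = e^(−0.09128) = 0.9128.
C_B = 2.37×5.82/(0.163−2.37) × (0.2652−0.9128) = (-6.250)×(-0.6475) = 4.047 kmol/m³.
C_A = C_{A0}e^(−k₁τ) = 1.544 kmol/m³, so C_C = C_{A0}−C_A−C_B = 0.2294 kmol/m³; C_B/C_C = 17.6.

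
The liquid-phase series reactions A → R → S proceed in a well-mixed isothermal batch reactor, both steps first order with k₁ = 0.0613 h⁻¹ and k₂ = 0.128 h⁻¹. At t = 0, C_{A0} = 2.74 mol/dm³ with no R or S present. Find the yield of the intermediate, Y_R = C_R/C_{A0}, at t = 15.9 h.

0.227

The intermediate concentration in a first-order A→B→C sequence is C_R = k₁C_{A0}(e^(−k₁t) − e^(−k₂t))/(k₂−k₁).
e^(−k₁t) = e^(−0.0613×15.9) = e^(−0.9747) = 0.3773; e^(−k₂t) = e^(−2.035) = 0.1307.
C_R = 0.0613×2.74/(0.128−0.0613) × (0.3773−0.1307) = 2.518×0.2467 = 0.6211 mol/dm³.
Y_R = C_R/C_{A0} = 0.6211/2.74 = 0.227.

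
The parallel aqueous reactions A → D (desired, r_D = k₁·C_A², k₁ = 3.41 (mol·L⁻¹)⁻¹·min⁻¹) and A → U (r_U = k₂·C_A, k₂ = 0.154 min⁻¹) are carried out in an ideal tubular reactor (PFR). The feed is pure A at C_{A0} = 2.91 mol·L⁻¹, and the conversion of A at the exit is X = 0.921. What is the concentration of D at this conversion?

2.57 mol·L⁻¹

C_A = C_{A0}(1−X) = 0.2299 mol·L⁻¹.
Along a PFR/batch, dC_U/dC_A = −r_U/(r_D+r_U) = −k₂/(k₂+k₁·C_A).
Integrating from C_{A0} to C_A: C_U = (0.154/3.41)·ln[(0.154+3.41·2.91)/(0.154+3.41·0.230)] = 0.04516·ln(10.08/0.9379) = 0.1072 mol·L⁻¹.
Then C_D = (C_{A0}−C_A) − C_U = 2.680 − 0.1072 = 2.573 mol·L⁻¹.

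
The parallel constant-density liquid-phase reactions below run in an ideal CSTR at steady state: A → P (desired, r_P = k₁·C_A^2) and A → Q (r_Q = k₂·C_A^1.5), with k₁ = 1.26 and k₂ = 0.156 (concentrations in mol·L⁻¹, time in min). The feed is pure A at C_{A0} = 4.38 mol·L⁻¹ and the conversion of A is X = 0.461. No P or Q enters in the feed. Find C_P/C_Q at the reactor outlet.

12.4

Exit C_A = C_{A0}(1−X) = 4.38×0.539 = 2.361 mol·L⁻¹.
A CSTR operates uniformly at the exit composition, giving r_P = 7.023 and r_Q = 0.5659 (each k·C_A^n at C_A = 2.361).
Overall selectivity = C_P/C_Q = r_Pτ/(r_Qτ) = r_P/r_Q = 12.4.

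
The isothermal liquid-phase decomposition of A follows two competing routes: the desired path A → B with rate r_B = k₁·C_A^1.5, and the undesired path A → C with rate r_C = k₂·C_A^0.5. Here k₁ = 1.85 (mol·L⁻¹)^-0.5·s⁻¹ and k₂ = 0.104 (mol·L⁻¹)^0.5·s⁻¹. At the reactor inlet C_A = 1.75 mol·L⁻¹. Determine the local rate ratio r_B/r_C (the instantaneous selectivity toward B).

31.1

S_{B/C} = r_B/r_C = (k₁·C_A^1.5)/(k₂·C_A^0.5) = (k₁/k₂)·C_A.
= (1.85×1.750^1.5) / (0.104×1.750^0.5) = 4.283/0.1376 = 31.1.
Since the desired path is higher order in A, keeping C_A high (PFR or concentrated feed) favours B.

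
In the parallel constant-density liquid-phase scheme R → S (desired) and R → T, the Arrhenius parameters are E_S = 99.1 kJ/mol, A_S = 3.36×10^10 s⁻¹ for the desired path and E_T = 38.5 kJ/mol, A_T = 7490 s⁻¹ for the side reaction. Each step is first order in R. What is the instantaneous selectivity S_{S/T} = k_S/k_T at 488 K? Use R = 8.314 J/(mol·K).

1.46

With equal orders, S_{S/T} = k_S/k_T = (A_S/A_T)·exp[(E_T−E_S)/(RT)].
(E_T−E_S)/(RT) = (38.5−99.1)×10³/(8.314×488) = -60600/4057 = -14.94.
k_S/k_T = (3.36×10^10/7490)·exp(-14.94) = 4.486×10^6 × 3.260×10^-7 = 1.46.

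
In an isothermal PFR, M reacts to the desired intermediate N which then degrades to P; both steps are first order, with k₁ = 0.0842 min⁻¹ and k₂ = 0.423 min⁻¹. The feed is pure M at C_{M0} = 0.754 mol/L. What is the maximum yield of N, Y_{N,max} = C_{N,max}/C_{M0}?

0.133

For a first-order series the maximum intermediate yield is C_{N,max}/C_{M0} = (k₁/k₂)^[k₂/(k₂−k₁)].
= (0.0842/0.423)^(0.423/(0.423−0.0842)) = (0.1991)^(1.249) = 0.1333.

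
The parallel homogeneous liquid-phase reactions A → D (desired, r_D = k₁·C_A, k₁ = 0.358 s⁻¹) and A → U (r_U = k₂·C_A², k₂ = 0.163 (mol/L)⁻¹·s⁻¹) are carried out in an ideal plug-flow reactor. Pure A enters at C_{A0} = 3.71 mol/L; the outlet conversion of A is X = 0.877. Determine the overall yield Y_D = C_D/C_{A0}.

0.474

C_A = C_{A0}(1−X) = 0.4563 mol/L.
Along a PFR/batch, dC_D/dC_A = −r_D/(r_D+r_U) = −k₁/(k₁+k₂·C_A).
Integrating from C_{A0} to C_A: C_D = (0.358/0.163)·ln[(0.358+0.163·3.71)/(0.358+0.163·0.456)] = 2.196·ln(0.9627/0.4324) = 1.758 mol/L.
Y_D = C_D/C_{A0} = 1.758/3.71 = 0.474.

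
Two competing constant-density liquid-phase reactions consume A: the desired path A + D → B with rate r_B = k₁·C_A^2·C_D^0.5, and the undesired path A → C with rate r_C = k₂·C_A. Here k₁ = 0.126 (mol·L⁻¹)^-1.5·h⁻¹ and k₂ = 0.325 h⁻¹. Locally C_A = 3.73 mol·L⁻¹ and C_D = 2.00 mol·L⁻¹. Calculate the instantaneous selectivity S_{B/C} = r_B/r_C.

S_{B/C} = r_B/r_C = (k₁·C_A^2·C_D^0.5)/(k₂·C_A) = (k₁/k₂)·C_A·C_D^0.5.
= (0.126×3.730^2×2.000^0.5) / (0.325×3.730) = 2.479/1.212 = 2.05.

2.05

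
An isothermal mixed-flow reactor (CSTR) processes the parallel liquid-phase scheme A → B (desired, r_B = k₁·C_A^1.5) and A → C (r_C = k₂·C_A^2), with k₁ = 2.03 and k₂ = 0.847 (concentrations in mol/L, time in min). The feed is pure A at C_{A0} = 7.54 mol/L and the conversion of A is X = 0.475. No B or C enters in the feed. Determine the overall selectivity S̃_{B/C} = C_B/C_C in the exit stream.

1.20

Exit C_A = C_{A0}(1−X) = 7.54×0.525 = 3.959 mol/L.
Rates in a CSTR are evaluated at the outlet concentration: r_B = 2.03×3.959^1.5 = 15.99, r_C = 0.847×3.959^2 = 13.27.
Overall selectivity = C_B/C_C = r_Bτ/(r_Cτ) = r_B/r_C = 1.20.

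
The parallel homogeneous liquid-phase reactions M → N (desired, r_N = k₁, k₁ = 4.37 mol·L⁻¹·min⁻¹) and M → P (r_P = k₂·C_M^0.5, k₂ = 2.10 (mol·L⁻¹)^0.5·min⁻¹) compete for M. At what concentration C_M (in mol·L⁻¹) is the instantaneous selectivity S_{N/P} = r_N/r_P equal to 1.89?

S_{N/P} = (k₁/k₂)·C_M^-0.5 ⇒ C_M = (S·k₂/k₁)^(-2).
= (1.89×2.10/4.37)^(-2) = (0.9082)^(-2) = 1.21 mol·L⁻¹.

1.21 mol·L⁻¹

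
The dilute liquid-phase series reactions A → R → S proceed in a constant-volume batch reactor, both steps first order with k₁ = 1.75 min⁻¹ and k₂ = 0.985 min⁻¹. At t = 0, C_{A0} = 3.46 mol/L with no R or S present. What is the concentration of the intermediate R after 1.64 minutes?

1.12 mol/L

For first-order series with pure A initially, C_R(t) = k₁C_{A0}/(k₂−k₁)·(e^(−k₁t) − e^(−k₂t)).
e^(−k₁t) = e^(−1.75×1.64) = e^(−2.870) = 0.05670; e^(−k₂t) = e^(−1.615) = 0.1988.
C_R = 1.75×3.46/(0.985−1.75) × (0.05670−0.1988) = (-7.915)×(-0.1421) = 1.125 mol/L.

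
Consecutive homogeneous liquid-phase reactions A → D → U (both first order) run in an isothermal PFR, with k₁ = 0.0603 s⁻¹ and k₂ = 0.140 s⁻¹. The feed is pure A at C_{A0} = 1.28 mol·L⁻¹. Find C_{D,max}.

Evaluating C_D at τ_opt = ln(k₂/k₁)/(k₂−k₁) gives C_{D,max}/C_{A0} = (k₁/k₂)^[k₂/(k₂−k₁)].
= (0.0603/0.140)^(0.140/(0.140−0.0603)) = (0.4307)^(1.757) = 0.2277.
C_{D,max} = 0.2277×1.28 = 0.291 mol·L⁻¹.

0.291 mol·L⁻¹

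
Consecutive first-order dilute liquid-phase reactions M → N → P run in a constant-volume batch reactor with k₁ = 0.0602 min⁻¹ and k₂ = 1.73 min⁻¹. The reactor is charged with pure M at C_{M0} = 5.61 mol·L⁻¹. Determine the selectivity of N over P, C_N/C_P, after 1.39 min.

Solving the coupled first-order balances gives C_N(t) = [k₁/(k₂−k₁)]·C_{M0}·(e^(−k₁t) − e^(−k₂t)).
e^(−k₁t) = e^(−0.0602×1.39) = e^(−0.08368) = 0.9197; e^(−k₂t) = e^(−2.405) = 0.09029.
C_N = 0.0602×5.61/(1.73−0.0602) × (0.9197−0.09029) = 0.2023×0.8294 = 0.1678 mol·L⁻¹.
C_M = C_{M0}e^(−k₁t) = 5.160 mol·L⁻¹, so C_P = C_{M0}−C_M−C_N = 0.2826 mol·L⁻¹; C_N/C_P = 0.594.

0.594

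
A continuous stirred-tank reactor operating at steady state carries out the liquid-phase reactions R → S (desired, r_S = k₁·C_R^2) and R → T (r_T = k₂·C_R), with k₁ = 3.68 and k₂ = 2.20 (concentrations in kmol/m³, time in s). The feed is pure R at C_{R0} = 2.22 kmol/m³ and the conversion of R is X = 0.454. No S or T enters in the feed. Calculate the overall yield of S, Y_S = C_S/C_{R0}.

Exit C_R = C_{R0}(1−X) = 2.22×0.546 = 1.212 kmol/m³.
A CSTR operates uniformly at the exit composition, giving r_S = 5.407 and r_T = 2.667 (each k·C_R^n at C_R = 1.212).
Fraction of consumed R going to S: r_S/(r_S+r_T) = 0.6697.
C_S = 0.6697·C_{R0}·X = 0.6697×2.22×0.454 = 0.675 kmol/m³; Y_S = C_S/C_{R0} = 0.304.

0.304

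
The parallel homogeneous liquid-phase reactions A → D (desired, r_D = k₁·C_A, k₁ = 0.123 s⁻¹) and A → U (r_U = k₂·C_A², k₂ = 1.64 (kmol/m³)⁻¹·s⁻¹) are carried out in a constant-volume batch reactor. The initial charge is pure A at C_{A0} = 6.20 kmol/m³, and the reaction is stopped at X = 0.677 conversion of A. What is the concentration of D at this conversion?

0.0829 kmol/m³

C_A = C_{A0}(1−X) = 2.003 kmol/m³.
Along a PFR/batch, dC_D/dC_A = −r_D/(r_D+r_U) = −k₁/(k₁+k₂·C_A).
Integrating from C_{A0} to C_A: C_D = (0.123/1.64)·ln[(0.123+1.64·6.20)/(0.123+1.64·2.00)] = 0.07500·ln(10.29/3.407) = 0.08290 kmol/m³.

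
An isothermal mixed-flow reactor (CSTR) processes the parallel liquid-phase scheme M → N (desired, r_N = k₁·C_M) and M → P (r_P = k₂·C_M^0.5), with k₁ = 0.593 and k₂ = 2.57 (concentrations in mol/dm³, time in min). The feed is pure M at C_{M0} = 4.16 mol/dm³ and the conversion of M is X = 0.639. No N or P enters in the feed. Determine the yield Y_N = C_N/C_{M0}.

0.141

Exit C_M = C_{M0}(1−X) = 4.16×0.361 = 1.502 mol/dm³.
A CSTR operates uniformly at the exit composition, giving r_N = 0.8905 and r_P = 3.149 (each k·C_M^n at C_M = 1.502).
Fraction of consumed M going to N: r_N/(r_N+r_P) = 0.2204.
C_N = 0.2204·C_{M0}·X = 0.2204×4.16×0.639 = 0.586 mol/dm³; Y_N = C_N/C_{M0} = 0.141.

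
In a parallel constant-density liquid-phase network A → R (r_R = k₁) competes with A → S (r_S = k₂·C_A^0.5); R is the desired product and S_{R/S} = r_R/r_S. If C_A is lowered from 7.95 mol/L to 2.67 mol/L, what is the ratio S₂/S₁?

1.73

S_{R/S} = (k₁/k₂)·C_A^-0.5, so S₂/S₁ = (C_{A,2}/C_{A,1})^-0.5.
= (2.67/7.95)^(-0.5) = (0.3358)^(-0.5) = 1.73.
Selectivity toward R rises as C_A falls — low-concentration operation is favoured.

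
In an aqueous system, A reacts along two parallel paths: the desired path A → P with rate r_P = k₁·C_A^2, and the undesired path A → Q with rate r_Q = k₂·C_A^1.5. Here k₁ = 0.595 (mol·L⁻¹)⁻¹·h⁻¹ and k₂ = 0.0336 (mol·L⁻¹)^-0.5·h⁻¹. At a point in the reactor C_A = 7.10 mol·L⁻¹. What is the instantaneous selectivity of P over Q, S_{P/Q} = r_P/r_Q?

S_{P/Q} = r_P/r_Q = (k₁·C_A^2)/(k₂·C_A^1.5) = (k₁/k₂)·C_A^0.5.
= (0.595×7.100^2) / (0.0336×7.100^1.5) = 29.99/0.6357 = 47.2.
Since the desired path is higher order in A, keeping C_A high (PFR or concentrated feed) favours P.

47.2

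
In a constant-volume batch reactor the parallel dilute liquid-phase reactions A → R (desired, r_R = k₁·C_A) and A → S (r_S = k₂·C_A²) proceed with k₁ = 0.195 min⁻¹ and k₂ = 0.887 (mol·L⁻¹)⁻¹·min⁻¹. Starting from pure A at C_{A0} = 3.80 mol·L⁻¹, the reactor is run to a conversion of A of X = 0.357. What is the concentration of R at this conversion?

0.0905 mol·L⁻¹

C_A = C_{A0}(1−X) = 2.443 mol·L⁻¹.
Along a PFR/batch, dC_R/dC_A = −r_R/(r_R+r_S) = −k₁/(k₁+k₂·C_A).
Integrating from C_{A0} to C_A: C_R = (0.195/0.887)·ln[(0.195+0.887·3.80)/(0.195+0.887·2.44)] = 0.2198·ln(3.566/2.362) = 0.09051 mol·L⁻¹.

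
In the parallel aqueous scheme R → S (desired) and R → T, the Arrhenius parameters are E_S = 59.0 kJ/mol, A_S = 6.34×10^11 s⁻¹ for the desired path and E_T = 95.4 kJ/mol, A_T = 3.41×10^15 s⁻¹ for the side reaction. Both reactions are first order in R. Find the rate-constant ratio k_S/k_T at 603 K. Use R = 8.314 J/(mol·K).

0.265

k_S/k_T = (A_S/A_T)·exp[−(E_S−E_T)/(RT)] = (A_S/A_T)·exp[(E_T−E_S)/(RT)].
(E_T−E_S)/(RT) = (95.4−59.0)×10³/(8.314×603) = 36400/5013 = 7.261.
k_S/k_T = (6.34×10^11/3.41×10^15)·exp(7.261) = 1.859×10^-4 × 1423 = 0.265.
Since E_S < E_T, lowering the temperature improves selectivity toward S.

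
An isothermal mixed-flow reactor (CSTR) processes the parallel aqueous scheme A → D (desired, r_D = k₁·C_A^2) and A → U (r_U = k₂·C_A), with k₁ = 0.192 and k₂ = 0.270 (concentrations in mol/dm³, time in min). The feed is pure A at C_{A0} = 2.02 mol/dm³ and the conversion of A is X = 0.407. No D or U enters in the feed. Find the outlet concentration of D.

Exit C_A = C_{A0}(1−X) = 2.02×0.593 = 1.198 mol/dm³.
In a CSTR the entire volume is at exit conditions, so r_D = 0.192×1.198^2 = 0.2755 and r_U = 0.270×1.198 = 0.3234.
Fraction of consumed A going to D: r_D/(r_D+r_U) = 0.4600.
C_D = 0.4600·C_{A0}·X = 0.4600×2.02×0.407 = 0.378 mol/dm³.

0.378 mol/dm³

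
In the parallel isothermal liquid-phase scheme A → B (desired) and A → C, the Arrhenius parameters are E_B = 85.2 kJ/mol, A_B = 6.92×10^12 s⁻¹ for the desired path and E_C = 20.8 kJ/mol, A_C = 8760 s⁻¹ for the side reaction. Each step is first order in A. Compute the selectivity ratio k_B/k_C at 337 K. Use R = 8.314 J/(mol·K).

With equal orders, S_{B/C} = k_B/k_C = (A_B/A_C)·exp[(E_C−E_B)/(RT)].
(E_C−E_B)/(RT) = (20.8−85.2)×10³/(8.314×337) = -64400/2802 = -22.99.
k_B/k_C = (6.92×10^12/8760)·exp(-22.99) = 7.900×10^8 × 1.042×10^-10 = 0.0823.

0.0823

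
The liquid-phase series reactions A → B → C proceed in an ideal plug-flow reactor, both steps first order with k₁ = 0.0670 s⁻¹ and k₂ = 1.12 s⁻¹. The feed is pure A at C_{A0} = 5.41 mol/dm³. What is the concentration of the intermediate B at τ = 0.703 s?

For first-order series with pure A initially, C_B(τ) = k₁C_{A0}/(k₂−k₁)·(e^(−k₁τ) − e^(−k₂τ)).
e^(−k₁τ) = e^(−0.0670×0.703) = e^(−0.04710) = 0.9540; e^(−k₂τ) = e^(−0.7874) = 0.4550.
C_B = 0.0670×5.41/(1.12−0.0670) × (0.9540−0.4550) = 0.3442×0.4989 = 0.1718 mol/dm³.

0.172 mol/dm³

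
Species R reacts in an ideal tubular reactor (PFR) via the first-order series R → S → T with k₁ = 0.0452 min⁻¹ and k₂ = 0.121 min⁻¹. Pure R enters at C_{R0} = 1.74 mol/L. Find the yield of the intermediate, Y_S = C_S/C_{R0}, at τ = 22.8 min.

The intermediate concentration in a first-order A→B→C sequence is C_S = k₁C_{R0}(e^(−k₁τ) − e^(−k₂τ))/(k₂−k₁).
e^(−k₁τ) = e^(−0.0452×22.8) = e^(−1.031) = 0.3568; e^(−k₂τ) = e^(−2.759) = 0.06337.
C_S = 0.0452×1.74/(0.121−0.0452) × (0.3568−0.06337) = 1.038×0.2934 = 0.3045 mol/L.
Y_S = C_S/C_{R0} = 0.3045/1.74 = 0.175.

0.175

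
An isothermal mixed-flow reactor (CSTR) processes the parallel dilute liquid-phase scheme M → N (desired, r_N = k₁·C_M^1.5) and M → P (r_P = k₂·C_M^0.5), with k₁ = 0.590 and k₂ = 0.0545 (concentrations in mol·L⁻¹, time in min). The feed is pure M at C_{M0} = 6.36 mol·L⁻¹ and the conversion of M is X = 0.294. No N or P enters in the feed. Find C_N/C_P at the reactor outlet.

48.6

Exit C_M = C_{M0}(1−X) = 6.36×0.706 = 4.490 mol·L⁻¹.
In a CSTR the entire volume is at exit conditions, so r_N = 0.590×4.490^1.5 = 5.614 and r_P = 0.0545×4.490^0.5 = 0.1155.
Overall selectivity = C_N/C_P = r_Nτ/(r_Pτ) = r_N/r_P = 48.6.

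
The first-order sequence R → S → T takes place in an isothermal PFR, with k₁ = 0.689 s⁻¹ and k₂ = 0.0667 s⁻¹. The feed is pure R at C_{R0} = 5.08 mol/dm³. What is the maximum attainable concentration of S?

For a first-order series the maximum intermediate yield is C_{S,max}/C_{R0} = (k₁/k₂)^[k₂/(k₂−k₁)].
= (0.689/0.0667)^(0.0667/(0.0667−0.689)) = (10.33)^(-0.1072) = 0.7786.
C_{S,max} = 0.7786×5.08 = 3.96 mol/dm³.

3.96 mol/dm³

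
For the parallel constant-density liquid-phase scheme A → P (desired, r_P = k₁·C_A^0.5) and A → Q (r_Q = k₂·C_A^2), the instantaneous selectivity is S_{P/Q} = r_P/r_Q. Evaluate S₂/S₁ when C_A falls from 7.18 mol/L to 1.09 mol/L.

16.9

S_{P/Q} = (k₁/k₂)·C_A^-1.5, so S₂/S₁ = (C_{A,2}/C_{A,1})^-1.5.
= (1.09/7.18)^(-1.5) = (0.1518)^(-1.5) = 16.9.
Selectivity toward P rises as C_A falls — low-concentration operation is favoured.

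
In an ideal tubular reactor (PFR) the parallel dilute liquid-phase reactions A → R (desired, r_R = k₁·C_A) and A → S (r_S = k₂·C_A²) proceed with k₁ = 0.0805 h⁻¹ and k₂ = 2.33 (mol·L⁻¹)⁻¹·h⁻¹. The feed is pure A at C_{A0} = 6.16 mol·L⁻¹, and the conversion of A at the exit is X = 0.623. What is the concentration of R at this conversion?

0.0334 mol·L⁻¹

C_A = C_{A0}(1−X) = 2.322 mol·L⁻¹.
Along a PFR/batch, dC_R/dC_A = −r_R/(r_R+r_S) = −k₁/(k₁+k₂·C_A).
Integrating from C_{A0} to C_A: C_R = (0.0805/2.33)·ln[(0.0805+2.33·6.16)/(0.0805+2.33·2.32)] = 0.03455·ln(14.43/5.492) = 0.03339 mol·L⁻¹.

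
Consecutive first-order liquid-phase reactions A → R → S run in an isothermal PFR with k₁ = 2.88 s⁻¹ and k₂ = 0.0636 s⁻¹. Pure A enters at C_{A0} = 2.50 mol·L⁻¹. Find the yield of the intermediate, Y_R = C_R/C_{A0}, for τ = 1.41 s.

0.917

The intermediate concentration in a first-order A→B→C sequence is C_R = k₁C_{A0}(e^(−k₁τ) − e^(−k₂τ))/(k₂−k₁).
e^(−k₁τ) = e^(−2.88×1.41) = e^(−4.061) = 0.01724; e^(−k₂τ) = e^(−0.08968) = 0.9142.
C_R = 2.88×2.50/(0.0636−2.88) × (0.01724−0.9142) = (-2.556)×(-0.8970) = 2.293 mol·L⁻¹.
Y_R = C_R/C_{A0} = 2.293/2.50 = 0.917.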